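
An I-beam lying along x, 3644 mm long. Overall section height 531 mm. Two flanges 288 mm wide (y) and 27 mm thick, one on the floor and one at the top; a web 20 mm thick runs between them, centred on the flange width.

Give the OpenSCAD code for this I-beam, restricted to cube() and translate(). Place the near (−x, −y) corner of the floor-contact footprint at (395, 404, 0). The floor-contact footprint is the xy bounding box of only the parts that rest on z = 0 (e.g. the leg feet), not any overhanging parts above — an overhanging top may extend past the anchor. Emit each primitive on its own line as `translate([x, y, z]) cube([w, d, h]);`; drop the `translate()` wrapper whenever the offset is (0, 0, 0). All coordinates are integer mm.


translate([395, 404, 0]) cube([3644, 288, 27]);
translate([395, 538, 27]) cube([3644, 20, 477]);
translate([395, 404, 504]) cube([3644, 288, 27]);


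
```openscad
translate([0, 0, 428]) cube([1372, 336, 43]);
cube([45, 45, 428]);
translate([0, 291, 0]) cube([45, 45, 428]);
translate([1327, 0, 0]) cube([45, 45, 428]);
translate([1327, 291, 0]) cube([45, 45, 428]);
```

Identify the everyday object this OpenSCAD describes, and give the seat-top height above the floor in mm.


A bench. The seat-top height is 471 mm.

A long slab on four corner posts — a bench. The slab sits at z = 428 with thickness 43, so the top is 428 + 43 = 471 mm.


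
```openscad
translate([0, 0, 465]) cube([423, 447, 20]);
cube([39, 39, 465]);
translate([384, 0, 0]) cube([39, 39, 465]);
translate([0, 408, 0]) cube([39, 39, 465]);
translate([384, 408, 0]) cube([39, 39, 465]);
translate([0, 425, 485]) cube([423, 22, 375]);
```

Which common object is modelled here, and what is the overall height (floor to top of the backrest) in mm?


A chair. The overall height is 860 mm.

A slab on four corner posts with a tall panel at the back — a chair. The seat slab sits at z = 465 with thickness 20, and the 375 mm backrest starts at the seat top, so the overall height is 465 + 20 + 375 = 860 mm.


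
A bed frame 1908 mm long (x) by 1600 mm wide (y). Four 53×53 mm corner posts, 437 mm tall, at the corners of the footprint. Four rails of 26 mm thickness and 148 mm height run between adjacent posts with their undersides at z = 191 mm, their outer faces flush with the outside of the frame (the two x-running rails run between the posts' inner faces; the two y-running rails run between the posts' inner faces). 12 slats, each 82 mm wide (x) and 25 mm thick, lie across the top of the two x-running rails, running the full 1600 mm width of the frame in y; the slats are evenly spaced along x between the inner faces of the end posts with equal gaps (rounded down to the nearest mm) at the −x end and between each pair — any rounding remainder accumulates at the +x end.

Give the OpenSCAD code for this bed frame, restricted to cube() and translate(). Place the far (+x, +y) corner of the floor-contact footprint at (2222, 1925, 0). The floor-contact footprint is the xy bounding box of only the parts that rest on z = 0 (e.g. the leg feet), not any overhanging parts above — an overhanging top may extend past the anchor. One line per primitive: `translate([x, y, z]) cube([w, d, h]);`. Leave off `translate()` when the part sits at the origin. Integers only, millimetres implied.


translate([314, 325, 0]) cube([53, 53, 437]);
translate([314, 1872, 0]) cube([53, 53, 437]);
translate([2169, 325, 0]) cube([53, 53, 437]);
translate([2169, 1872, 0]) cube([53, 53, 437]);
translate([367, 325, 191]) cube([1802, 26, 148]);
translate([367, 1899, 191]) cube([1802, 26, 148]);
translate([314, 378, 191]) cube([26, 1494, 148]);
translate([2196, 378, 191]) cube([26, 1494, 148]);
translate([429, 325, 339]) cube([82, 1600, 25]);
translate([573, 325, 339]) cube([82, 1600, 25]);
translate([717, 325, 339]) cube([82, 1600, 25]);
translate([861, 325, 339]) cube([82, 1600, 25]);
translate([1005, 325, 339]) cube([82, 1600, 25]);
translate([1149, 325, 339]) cube([82, 1600, 25]);
translate([1293, 325, 339]) cube([82, 1600, 25]);
translate([1437, 325, 339]) cube([82, 1600, 25]);
translate([1581, 325, 339]) cube([82, 1600, 25]);
translate([1725, 325, 339]) cube([82, 1600, 25]);
translate([1869, 325, 339]) cube([82, 1600, 25]);
translate([2013, 325, 339]) cube([82, 1600, 25]);


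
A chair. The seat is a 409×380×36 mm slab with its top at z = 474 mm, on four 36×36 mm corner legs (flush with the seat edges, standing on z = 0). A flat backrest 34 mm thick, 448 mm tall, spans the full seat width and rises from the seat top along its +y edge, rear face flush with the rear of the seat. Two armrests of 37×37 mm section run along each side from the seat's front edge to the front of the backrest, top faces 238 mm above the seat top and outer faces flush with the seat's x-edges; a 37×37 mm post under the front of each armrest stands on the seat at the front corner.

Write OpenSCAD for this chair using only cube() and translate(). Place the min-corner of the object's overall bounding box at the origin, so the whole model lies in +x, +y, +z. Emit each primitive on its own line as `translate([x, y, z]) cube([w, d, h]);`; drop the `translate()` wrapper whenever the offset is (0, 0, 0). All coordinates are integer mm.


translate([0, 0, 438]) cube([409, 380, 36]);
cube([36, 36, 438]);
translate([373, 0, 0]) cube([36, 36, 438]);
translate([0, 344, 0]) cube([36, 36, 438]);
translate([373, 344, 0]) cube([36, 36, 438]);
translate([0, 346, 474]) cube([409, 34, 448]);
translate([0, 0, 675]) cube([37, 346, 37]);
translate([372, 0, 675]) cube([37, 346, 37]);
translate([0, 0, 474]) cube([37, 37, 201]);
translate([372, 0, 474]) cube([37, 37, 201]);


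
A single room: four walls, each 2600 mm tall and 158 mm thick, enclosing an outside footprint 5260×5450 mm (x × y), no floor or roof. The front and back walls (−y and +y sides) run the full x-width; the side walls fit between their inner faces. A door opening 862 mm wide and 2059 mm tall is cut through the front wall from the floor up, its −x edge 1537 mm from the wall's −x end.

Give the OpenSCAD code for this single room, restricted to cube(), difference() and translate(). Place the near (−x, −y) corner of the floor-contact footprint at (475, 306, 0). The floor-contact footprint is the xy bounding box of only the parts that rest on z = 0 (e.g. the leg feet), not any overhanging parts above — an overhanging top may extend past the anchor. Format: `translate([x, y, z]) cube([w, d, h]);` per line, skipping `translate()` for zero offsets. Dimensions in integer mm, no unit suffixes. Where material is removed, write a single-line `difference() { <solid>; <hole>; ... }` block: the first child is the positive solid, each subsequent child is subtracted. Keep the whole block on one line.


difference() { translate([475, 306, 0]) cube([5260, 158, 2600]); translate([2012, 306, 0]) cube([862, 158, 2059]); }
translate([475, 5598, 0]) cube([5260, 158, 2600]);
translate([475, 464, 0]) cube([158, 5134, 2600]);
translate([5577, 464, 0]) cube([158, 5134, 2600]);


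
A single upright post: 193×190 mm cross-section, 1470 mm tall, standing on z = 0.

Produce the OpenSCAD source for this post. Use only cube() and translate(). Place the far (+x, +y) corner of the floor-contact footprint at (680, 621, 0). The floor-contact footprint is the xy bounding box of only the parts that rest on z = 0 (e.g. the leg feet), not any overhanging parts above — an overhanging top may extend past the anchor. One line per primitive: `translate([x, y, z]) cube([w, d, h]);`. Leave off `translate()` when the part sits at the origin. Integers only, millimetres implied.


translate([487, 431, 0]) cube([193, 190, 1470]);


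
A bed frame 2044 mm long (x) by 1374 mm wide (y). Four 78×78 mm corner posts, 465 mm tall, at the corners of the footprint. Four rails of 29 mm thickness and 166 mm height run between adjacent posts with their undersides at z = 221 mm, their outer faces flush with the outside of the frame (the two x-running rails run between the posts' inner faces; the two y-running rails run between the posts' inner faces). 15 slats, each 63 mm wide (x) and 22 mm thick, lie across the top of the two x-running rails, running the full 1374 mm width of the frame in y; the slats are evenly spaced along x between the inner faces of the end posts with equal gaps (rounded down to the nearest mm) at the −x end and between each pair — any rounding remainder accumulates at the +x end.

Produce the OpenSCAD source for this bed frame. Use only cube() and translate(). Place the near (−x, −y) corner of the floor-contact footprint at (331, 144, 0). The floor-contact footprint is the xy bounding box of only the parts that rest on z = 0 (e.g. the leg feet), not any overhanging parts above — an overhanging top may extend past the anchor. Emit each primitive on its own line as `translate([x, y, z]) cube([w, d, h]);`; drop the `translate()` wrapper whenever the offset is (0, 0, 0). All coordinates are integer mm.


translate([331, 144, 0]) cube([78, 78, 465]);
translate([331, 1440, 0]) cube([78, 78, 465]);
translate([2297, 144, 0]) cube([78, 78, 465]);
translate([2297, 1440, 0]) cube([78, 78, 465]);
translate([409, 144, 221]) cube([1888, 29, 166]);
translate([409, 1489, 221]) cube([1888, 29, 166]);
translate([331, 222, 221]) cube([29, 1218, 166]);
translate([2346, 222, 221]) cube([29, 1218, 166]);
translate([467, 144, 387]) cube([63, 1374, 22]);
translate([588, 144, 387]) cube([63, 1374, 22]);
translate([709, 144, 387]) cube([63, 1374, 22]);
translate([830, 144, 387]) cube([63, 1374, 22]);
translate([951, 144, 387]) cube([63, 1374, 22]);
translate([1072, 144, 387]) cube([63, 1374, 22]);
translate([1193, 144, 387]) cube([63, 1374, 22]);
translate([1314, 144, 387]) cube([63, 1374, 22]);
translate([1435, 144, 387]) cube([63, 1374, 22]);
translate([1556, 144, 387]) cube([63, 1374, 22]);
translate([1677, 144, 387]) cube([63, 1374, 22]);
translate([1798, 144, 387]) cube([63, 1374, 22]);
translate([1919, 144, 387]) cube([63, 1374, 22]);
translate([2040, 144, 387]) cube([63, 1374, 22]);
translate([2161, 144, 387]) cube([63, 1374, 22]);


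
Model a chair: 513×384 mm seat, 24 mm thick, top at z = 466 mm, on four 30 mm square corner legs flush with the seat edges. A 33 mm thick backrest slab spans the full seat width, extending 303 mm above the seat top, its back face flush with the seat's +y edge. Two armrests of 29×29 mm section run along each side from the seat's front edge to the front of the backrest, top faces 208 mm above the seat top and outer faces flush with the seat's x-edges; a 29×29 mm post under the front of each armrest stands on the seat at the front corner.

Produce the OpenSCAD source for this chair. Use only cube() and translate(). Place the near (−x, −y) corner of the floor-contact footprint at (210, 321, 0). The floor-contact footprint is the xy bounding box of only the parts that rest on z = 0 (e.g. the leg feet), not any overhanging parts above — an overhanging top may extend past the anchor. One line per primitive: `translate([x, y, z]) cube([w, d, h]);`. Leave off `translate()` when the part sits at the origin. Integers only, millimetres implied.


translate([210, 321, 442]) cube([513, 384, 24]);
translate([210, 321, 0]) cube([30, 30, 442]);
translate([693, 321, 0]) cube([30, 30, 442]);
translate([210, 675, 0]) cube([30, 30, 442]);
translate([693, 675, 0]) cube([30, 30, 442]);
translate([210, 672, 466]) cube([513, 33, 303]);
translate([210, 321, 645]) cube([29, 351, 29]);
translate([694, 321, 645]) cube([29, 351, 29]);
translate([210, 321, 466]) cube([29, 29, 179]);
translate([694, 321, 466]) cube([29, 29, 179]);


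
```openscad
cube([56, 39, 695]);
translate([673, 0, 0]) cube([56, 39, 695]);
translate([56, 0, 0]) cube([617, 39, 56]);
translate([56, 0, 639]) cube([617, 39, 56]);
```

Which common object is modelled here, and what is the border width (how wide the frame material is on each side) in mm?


A picture frame. The border width is 56 mm.

Four thin pieces enclosing a rectangular opening — a picture frame. The two full-height stiles are 695 mm tall; the top rail sits at z = 639 and is 56 mm tall, so the border above the opening is 695 − 639 = 56 mm, matching the stile x-width.


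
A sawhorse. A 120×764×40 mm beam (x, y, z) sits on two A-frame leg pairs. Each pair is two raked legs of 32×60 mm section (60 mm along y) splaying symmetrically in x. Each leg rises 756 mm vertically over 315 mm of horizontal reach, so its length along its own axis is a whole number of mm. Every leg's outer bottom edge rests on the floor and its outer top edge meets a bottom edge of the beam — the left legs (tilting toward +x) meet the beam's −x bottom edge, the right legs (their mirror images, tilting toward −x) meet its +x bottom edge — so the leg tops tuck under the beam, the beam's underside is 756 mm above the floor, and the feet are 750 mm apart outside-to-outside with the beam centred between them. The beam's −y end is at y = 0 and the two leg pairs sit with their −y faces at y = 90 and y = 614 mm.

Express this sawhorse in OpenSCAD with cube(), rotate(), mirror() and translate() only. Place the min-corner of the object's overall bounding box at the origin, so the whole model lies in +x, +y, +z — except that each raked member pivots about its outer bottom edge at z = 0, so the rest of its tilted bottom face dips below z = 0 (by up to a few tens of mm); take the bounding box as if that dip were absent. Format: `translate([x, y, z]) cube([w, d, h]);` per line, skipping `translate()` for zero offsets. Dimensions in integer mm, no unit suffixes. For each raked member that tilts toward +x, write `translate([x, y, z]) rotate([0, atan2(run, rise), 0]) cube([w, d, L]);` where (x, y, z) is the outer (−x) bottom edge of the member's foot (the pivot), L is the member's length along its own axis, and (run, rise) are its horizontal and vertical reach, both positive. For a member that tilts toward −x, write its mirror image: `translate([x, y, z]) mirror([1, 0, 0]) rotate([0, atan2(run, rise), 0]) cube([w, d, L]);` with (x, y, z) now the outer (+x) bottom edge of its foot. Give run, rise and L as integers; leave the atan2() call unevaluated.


translate([315, 0, 756]) cube([120, 764, 40]);
translate([0, 90, 0]) rotate([0, atan2(315, 756), 0]) cube([32, 60, 819]);
translate([750, 90, 0]) mirror([1, 0, 0]) rotate([0, atan2(315, 756), 0]) cube([32, 60, 819]);
translate([0, 614, 0]) rotate([0, atan2(315, 756), 0]) cube([32, 60, 819]);
translate([750, 614, 0]) mirror([1, 0, 0]) rotate([0, atan2(315, 756), 0]) cube([32, 60, 819]);


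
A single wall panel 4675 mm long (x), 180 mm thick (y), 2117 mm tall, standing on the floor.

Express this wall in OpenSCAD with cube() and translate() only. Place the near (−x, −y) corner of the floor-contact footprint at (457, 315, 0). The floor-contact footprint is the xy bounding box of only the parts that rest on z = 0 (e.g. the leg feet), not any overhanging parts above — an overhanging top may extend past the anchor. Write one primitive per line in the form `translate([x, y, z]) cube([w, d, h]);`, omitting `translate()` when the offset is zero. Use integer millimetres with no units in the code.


translate([457, 315, 0]) cube([4675, 180, 2117]);


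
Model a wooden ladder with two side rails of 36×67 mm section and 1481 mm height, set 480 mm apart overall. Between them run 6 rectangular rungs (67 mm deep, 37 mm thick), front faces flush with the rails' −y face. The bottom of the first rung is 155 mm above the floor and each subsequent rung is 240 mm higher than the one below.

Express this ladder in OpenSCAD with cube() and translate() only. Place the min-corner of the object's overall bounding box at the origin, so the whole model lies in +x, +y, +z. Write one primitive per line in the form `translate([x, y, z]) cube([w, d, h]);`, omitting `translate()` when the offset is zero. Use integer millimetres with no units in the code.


cube([36, 67, 1481]);
translate([444, 0, 0]) cube([36, 67, 1481]);
translate([36, 0, 155]) cube([408, 67, 37]);
translate([36, 0, 395]) cube([408, 67, 37]);
translate([36, 0, 635]) cube([408, 67, 37]);
translate([36, 0, 875]) cube([408, 67, 37]);
translate([36, 0, 1115]) cube([408, 67, 37]);
translate([36, 0, 1355]) cube([408, 67, 37]);


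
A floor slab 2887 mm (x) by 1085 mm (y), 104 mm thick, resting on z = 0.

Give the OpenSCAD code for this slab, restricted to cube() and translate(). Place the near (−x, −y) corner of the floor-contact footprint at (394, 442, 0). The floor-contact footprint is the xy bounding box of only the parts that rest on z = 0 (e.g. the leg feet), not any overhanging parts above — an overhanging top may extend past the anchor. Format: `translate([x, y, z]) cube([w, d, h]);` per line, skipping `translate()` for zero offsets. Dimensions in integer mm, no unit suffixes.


translate([394, 442, 0]) cube([2887, 1085, 104]);


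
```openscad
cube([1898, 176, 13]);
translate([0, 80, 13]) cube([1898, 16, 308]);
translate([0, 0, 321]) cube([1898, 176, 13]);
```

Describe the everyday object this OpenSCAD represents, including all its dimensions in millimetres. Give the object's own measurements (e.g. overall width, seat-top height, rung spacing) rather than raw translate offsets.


An I-beam lying along x, 1898 mm long. Overall section height 334 mm. Two flanges 176 mm wide (y) and 13 mm thick, one on the floor and one at the top; a web 16 mm thick runs between them, centred on the flange width.


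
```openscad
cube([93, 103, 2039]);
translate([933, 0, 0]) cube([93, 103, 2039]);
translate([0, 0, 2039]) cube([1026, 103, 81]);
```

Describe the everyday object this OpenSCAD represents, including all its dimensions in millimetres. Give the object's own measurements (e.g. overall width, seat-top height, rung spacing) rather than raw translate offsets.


A door frame. The clear opening is 840 mm wide and 2039 mm high. Two 93 mm wide jambs, 103 mm deep, stand either side of the opening from the floor to the top of the opening. A 81 mm thick head sits across the top of both jambs, spanning the full outside width of the frame.


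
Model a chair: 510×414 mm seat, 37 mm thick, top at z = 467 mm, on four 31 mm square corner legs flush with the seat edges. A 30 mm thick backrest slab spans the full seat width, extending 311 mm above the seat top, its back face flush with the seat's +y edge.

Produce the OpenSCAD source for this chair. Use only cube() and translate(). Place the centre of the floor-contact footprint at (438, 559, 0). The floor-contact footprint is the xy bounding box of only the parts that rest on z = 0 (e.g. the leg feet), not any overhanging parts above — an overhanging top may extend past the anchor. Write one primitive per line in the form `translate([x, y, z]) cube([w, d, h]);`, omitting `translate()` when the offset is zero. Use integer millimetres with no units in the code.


translate([183, 352, 430]) cube([510, 414, 37]);
translate([183, 352, 0]) cube([31, 31, 430]);
translate([662, 352, 0]) cube([31, 31, 430]);
translate([183, 735, 0]) cube([31, 31, 430]);
translate([662, 735, 0]) cube([31, 31, 430]);
translate([183, 736, 467]) cube([510, 30, 311]);


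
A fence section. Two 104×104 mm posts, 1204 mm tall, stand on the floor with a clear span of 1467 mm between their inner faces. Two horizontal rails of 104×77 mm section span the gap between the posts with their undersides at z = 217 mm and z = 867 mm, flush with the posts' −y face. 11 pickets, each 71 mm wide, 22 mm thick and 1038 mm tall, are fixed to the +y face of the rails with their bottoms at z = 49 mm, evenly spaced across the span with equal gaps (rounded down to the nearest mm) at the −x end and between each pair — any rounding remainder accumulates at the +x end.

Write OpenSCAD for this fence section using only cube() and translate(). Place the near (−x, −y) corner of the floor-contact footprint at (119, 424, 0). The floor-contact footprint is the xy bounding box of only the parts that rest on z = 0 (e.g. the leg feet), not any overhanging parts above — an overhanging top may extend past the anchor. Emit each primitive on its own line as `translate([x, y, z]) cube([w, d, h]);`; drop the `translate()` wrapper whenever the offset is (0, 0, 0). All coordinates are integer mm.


translate([119, 424, 0]) cube([104, 104, 1204]);
translate([1690, 424, 0]) cube([104, 104, 1204]);
translate([223, 424, 217]) cube([1467, 104, 77]);
translate([223, 424, 867]) cube([1467, 104, 77]);
translate([280, 528, 49]) cube([71, 22, 1038]);
translate([408, 528, 49]) cube([71, 22, 1038]);
translate([536, 528, 49]) cube([71, 22, 1038]);
translate([664, 528, 49]) cube([71, 22, 1038]);
translate([792, 528, 49]) cube([71, 22, 1038]);
translate([920, 528, 49]) cube([71, 22, 1038]);
translate([1048, 528, 49]) cube([71, 22, 1038]);
translate([1176, 528, 49]) cube([71, 22, 1038]);
translate([1304, 528, 49]) cube([71, 22, 1038]);
translate([1432, 528, 49]) cube([71, 22, 1038]);
translate([1560, 528, 49]) cube([71, 22, 1038]);


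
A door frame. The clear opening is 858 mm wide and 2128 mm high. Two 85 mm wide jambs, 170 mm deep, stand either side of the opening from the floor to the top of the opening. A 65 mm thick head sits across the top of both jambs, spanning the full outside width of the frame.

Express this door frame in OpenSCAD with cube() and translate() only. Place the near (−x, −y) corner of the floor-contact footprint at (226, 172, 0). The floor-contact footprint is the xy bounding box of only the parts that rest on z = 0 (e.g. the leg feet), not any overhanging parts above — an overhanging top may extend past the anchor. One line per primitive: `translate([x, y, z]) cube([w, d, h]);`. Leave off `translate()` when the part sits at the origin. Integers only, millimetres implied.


translate([226, 172, 0]) cube([85, 170, 2128]);
translate([1169, 172, 0]) cube([85, 170, 2128]);
translate([226, 172, 2128]) cube([1028, 170, 65]);


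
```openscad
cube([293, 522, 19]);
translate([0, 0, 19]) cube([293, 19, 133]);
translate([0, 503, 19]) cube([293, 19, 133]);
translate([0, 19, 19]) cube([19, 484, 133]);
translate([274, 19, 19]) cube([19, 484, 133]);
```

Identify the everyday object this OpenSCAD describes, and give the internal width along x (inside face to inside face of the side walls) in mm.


An open box. The internal width is 255 mm.

A 293×522 base slab with four walls standing on it — an open box. The base is 293 mm wide and the walls are 19 mm thick, so the internal width is 293 − 2 × 19 = 255 mm.


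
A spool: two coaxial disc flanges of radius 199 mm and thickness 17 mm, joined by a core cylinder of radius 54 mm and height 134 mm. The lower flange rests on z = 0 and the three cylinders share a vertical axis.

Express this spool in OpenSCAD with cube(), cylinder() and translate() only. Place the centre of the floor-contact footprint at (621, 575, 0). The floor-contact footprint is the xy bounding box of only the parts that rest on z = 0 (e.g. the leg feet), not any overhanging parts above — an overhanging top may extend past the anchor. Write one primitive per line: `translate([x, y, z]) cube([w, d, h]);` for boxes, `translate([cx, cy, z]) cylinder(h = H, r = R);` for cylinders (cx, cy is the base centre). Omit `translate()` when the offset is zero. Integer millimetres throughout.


translate([621, 575, 0]) cylinder(h = 17, r = 199);
translate([621, 575, 17]) cylinder(h = 134, r = 54);
translate([621, 575, 151]) cylinder(h = 17, r = 199);


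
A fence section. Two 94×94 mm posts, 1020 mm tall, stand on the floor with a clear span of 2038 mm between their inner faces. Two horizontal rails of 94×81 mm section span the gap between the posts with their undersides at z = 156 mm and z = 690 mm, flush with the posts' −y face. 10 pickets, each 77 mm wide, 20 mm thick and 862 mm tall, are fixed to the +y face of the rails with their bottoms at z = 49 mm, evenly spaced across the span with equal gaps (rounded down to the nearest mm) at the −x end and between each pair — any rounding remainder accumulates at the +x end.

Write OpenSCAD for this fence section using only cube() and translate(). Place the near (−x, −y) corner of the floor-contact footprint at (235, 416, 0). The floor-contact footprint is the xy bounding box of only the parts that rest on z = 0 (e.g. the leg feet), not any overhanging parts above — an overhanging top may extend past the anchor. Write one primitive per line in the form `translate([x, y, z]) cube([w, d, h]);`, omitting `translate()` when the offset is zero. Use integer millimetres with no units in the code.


translate([235, 416, 0]) cube([94, 94, 1020]);
translate([2367, 416, 0]) cube([94, 94, 1020]);
translate([329, 416, 156]) cube([2038, 94, 81]);
translate([329, 416, 690]) cube([2038, 94, 81]);
translate([444, 510, 49]) cube([77, 20, 862]);
translate([636, 510, 49]) cube([77, 20, 862]);
translate([828, 510, 49]) cube([77, 20, 862]);
translate([1020, 510, 49]) cube([77, 20, 862]);
translate([1212, 510, 49]) cube([77, 20, 862]);
translate([1404, 510, 49]) cube([77, 20, 862]);
translate([1596, 510, 49]) cube([77, 20, 862]);
translate([1788, 510, 49]) cube([77, 20, 862]);
translate([1980, 510, 49]) cube([77, 20, 862]);
translate([2172, 510, 49]) cube([77, 20, 862]);


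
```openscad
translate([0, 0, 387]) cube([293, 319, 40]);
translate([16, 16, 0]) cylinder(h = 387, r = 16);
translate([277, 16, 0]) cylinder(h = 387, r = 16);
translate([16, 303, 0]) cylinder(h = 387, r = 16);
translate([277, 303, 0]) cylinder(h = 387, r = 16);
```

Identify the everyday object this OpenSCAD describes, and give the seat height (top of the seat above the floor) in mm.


A stool. The seat height is 427 mm.

A 293×319×40 slab at z = 387 on four corner cylinders — a stool. The seat top is 387 + 40 = 427 mm.


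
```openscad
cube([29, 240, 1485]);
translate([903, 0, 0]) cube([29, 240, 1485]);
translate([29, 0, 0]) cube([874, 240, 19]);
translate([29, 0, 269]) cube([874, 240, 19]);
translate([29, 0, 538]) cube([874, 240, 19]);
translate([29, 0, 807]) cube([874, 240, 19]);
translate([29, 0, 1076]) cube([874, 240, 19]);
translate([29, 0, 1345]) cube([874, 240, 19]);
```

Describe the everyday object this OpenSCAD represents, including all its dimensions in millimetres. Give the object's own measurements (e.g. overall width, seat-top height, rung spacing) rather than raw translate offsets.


An open bookshelf. Two side panels, each 29 mm thick, 240 mm deep and 1485 mm tall, stand 932 mm apart (outside-to-outside). Between them sit 6 shelves, each 19 mm thick and 240 mm deep, spanning the full gap between the sides. The bottom shelf rests on the floor (its underside at z = 0) and the clear gap between one shelf's top and the next shelf's underside is 250 mm.


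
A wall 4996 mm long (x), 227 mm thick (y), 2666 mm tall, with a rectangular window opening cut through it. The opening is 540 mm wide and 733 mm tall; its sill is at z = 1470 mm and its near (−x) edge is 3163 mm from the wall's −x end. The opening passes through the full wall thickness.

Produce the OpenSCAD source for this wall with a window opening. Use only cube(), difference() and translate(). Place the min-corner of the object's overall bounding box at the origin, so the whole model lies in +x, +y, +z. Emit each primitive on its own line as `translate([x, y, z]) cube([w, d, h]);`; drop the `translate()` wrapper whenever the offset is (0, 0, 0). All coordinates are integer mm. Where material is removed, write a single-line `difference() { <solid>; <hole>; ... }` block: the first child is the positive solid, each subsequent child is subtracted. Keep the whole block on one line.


difference() { cube([4996, 227, 2666]); translate([3163, 0, 1470]) cube([540, 227, 733]); }


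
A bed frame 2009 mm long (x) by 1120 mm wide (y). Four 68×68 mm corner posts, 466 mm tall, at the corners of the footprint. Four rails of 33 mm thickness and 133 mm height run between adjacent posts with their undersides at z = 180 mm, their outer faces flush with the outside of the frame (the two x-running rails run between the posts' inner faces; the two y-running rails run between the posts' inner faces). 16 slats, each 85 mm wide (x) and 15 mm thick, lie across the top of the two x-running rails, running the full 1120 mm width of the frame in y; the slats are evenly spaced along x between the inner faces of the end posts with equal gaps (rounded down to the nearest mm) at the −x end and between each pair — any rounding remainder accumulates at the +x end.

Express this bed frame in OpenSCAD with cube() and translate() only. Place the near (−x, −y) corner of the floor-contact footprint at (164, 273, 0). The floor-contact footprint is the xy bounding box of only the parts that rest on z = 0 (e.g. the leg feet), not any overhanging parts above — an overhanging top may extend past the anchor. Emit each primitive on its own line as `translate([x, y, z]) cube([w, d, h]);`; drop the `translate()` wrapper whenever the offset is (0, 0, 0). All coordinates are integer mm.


translate([164, 273, 0]) cube([68, 68, 466]);
translate([164, 1325, 0]) cube([68, 68, 466]);
translate([2105, 273, 0]) cube([68, 68, 466]);
translate([2105, 1325, 0]) cube([68, 68, 466]);
translate([232, 273, 180]) cube([1873, 33, 133]);
translate([232, 1360, 180]) cube([1873, 33, 133]);
translate([164, 341, 180]) cube([33, 984, 133]);
translate([2140, 341, 180]) cube([33, 984, 133]);
translate([262, 273, 313]) cube([85, 1120, 15]);
translate([377, 273, 313]) cube([85, 1120, 15]);
translate([492, 273, 313]) cube([85, 1120, 15]);
translate([607, 273, 313]) cube([85, 1120, 15]);
translate([722, 273, 313]) cube([85, 1120, 15]);
translate([837, 273, 313]) cube([85, 1120, 15]);
translate([952, 273, 313]) cube([85, 1120, 15]);
translate([1067, 273, 313]) cube([85, 1120, 15]);
translate([1182, 273, 313]) cube([85, 1120, 15]);
translate([1297, 273, 313]) cube([85, 1120, 15]);
translate([1412, 273, 313]) cube([85, 1120, 15]);
translate([1527, 273, 313]) cube([85, 1120, 15]);
translate([1642, 273, 313]) cube([85, 1120, 15]);
translate([1757, 273, 313]) cube([85, 1120, 15]);
translate([1872, 273, 313]) cube([85, 1120, 15]);
translate([1987, 273, 313]) cube([85, 1120, 15]);


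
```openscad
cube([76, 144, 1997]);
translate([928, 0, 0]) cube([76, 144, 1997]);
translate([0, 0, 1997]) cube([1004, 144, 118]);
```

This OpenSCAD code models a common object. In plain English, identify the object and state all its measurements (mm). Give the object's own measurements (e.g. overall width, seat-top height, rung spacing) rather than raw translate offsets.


A door frame. The clear opening is 852 mm wide and 1997 mm high. Two 76 mm wide jambs, 144 mm deep, stand either side of the opening from the floor to the top of the opening. A 118 mm thick head sits across the top of both jambs, spanning the full outside width of the frame.


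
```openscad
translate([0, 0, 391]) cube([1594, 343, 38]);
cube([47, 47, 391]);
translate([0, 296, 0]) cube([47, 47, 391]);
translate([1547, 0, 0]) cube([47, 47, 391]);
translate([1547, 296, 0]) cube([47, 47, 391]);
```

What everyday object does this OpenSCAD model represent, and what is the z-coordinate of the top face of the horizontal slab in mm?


A bench. The seat-top height is 429 mm.

A long slab on four corner posts — a bench. The slab sits at z = 391 with thickness 38, so the top is 391 + 38 = 429 mm.


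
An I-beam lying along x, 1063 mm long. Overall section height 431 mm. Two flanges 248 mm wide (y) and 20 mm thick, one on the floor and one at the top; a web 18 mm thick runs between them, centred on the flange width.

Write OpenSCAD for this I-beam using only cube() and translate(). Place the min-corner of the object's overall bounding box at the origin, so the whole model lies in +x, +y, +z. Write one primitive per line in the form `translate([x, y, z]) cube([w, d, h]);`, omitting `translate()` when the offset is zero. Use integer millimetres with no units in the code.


cube([1063, 248, 20]);
translate([0, 115, 20]) cube([1063, 18, 391]);
translate([0, 0, 411]) cube([1063, 248, 20]);


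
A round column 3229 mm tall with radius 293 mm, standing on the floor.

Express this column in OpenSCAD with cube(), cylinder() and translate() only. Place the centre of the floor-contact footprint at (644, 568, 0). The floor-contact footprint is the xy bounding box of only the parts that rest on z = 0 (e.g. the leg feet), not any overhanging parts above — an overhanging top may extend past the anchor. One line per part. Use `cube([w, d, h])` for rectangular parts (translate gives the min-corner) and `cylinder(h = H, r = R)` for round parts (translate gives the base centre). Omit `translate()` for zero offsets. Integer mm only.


translate([644, 568, 0]) cylinder(h = 3229, r = 293);


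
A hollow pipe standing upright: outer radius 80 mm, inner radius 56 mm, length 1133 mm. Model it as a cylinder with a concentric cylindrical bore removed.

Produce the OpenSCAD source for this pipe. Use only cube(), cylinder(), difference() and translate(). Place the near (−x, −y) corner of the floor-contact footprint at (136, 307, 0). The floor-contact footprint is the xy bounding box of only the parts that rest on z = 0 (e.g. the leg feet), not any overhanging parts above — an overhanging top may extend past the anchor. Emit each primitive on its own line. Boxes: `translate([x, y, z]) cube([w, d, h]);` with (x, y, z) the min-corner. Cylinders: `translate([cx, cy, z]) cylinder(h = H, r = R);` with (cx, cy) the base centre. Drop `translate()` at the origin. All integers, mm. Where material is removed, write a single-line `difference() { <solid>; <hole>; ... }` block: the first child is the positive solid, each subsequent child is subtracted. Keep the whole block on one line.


difference() { translate([216, 387, 0]) cylinder(h = 1133, r = 80); translate([216, 387, 0]) cylinder(h = 1133, r = 56); }


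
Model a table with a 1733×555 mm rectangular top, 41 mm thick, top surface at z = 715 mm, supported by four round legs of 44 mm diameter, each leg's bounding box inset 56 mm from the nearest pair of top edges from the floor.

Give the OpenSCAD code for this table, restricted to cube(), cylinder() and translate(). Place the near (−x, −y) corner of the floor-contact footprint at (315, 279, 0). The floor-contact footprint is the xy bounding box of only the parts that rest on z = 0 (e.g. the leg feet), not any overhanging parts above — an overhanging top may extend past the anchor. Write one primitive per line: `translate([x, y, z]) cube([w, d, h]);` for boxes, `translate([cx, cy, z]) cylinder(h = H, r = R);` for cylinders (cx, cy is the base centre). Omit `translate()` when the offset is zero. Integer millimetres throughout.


translate([259, 223, 674]) cube([1733, 555, 41]);
translate([337, 301, 0]) cylinder(h = 674, r = 22);
translate([1914, 301, 0]) cylinder(h = 674, r = 22);
translate([337, 700, 0]) cylinder(h = 674, r = 22);
translate([1914, 700, 0]) cylinder(h = 674, r = 22);


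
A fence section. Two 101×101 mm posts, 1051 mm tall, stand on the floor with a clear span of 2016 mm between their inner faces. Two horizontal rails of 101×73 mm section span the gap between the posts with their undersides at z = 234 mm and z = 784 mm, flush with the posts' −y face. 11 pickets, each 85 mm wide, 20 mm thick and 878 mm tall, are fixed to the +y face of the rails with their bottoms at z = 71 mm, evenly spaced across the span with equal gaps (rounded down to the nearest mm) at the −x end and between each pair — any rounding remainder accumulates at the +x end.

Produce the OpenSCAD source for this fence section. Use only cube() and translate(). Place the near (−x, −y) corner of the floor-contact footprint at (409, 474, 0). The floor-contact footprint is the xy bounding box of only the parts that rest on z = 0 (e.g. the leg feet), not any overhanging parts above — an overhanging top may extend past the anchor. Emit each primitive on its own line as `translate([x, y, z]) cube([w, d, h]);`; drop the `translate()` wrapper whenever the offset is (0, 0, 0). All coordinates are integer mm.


translate([409, 474, 0]) cube([101, 101, 1051]);
translate([2526, 474, 0]) cube([101, 101, 1051]);
translate([510, 474, 234]) cube([2016, 101, 73]);
translate([510, 474, 784]) cube([2016, 101, 73]);
translate([600, 575, 71]) cube([85, 20, 878]);
translate([775, 575, 71]) cube([85, 20, 878]);
translate([950, 575, 71]) cube([85, 20, 878]);
translate([1125, 575, 71]) cube([85, 20, 878]);
translate([1300, 575, 71]) cube([85, 20, 878]);
translate([1475, 575, 71]) cube([85, 20, 878]);
translate([1650, 575, 71]) cube([85, 20, 878]);
translate([1825, 575, 71]) cube([85, 20, 878]);
translate([2000, 575, 71]) cube([85, 20, 878]);
translate([2175, 575, 71]) cube([85, 20, 878]);
translate([2350, 575, 71]) cube([85, 20, 878]);


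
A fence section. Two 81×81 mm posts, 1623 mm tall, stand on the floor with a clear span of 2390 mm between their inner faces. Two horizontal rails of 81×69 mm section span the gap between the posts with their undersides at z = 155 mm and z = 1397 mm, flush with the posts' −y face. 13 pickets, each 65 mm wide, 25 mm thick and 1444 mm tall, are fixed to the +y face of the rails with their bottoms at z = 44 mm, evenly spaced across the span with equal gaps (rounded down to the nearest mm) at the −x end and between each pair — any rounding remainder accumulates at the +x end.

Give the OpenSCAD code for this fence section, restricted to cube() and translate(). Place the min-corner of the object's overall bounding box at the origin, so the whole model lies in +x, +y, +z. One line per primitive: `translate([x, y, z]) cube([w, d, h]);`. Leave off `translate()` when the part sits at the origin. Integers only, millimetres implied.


cube([81, 81, 1623]);
translate([2471, 0, 0]) cube([81, 81, 1623]);
translate([81, 0, 155]) cube([2390, 81, 69]);
translate([81, 0, 1397]) cube([2390, 81, 69]);
translate([191, 81, 44]) cube([65, 25, 1444]);
translate([366, 81, 44]) cube([65, 25, 1444]);
translate([541, 81, 44]) cube([65, 25, 1444]);
translate([716, 81, 44]) cube([65, 25, 1444]);
translate([891, 81, 44]) cube([65, 25, 1444]);
translate([1066, 81, 44]) cube([65, 25, 1444]);
translate([1241, 81, 44]) cube([65, 25, 1444]);
translate([1416, 81, 44]) cube([65, 25, 1444]);
translate([1591, 81, 44]) cube([65, 25, 1444]);
translate([1766, 81, 44]) cube([65, 25, 1444]);
translate([1941, 81, 44]) cube([65, 25, 1444]);
translate([2116, 81, 44]) cube([65, 25, 1444]);
translate([2291, 81, 44]) cube([65, 25, 1444]);


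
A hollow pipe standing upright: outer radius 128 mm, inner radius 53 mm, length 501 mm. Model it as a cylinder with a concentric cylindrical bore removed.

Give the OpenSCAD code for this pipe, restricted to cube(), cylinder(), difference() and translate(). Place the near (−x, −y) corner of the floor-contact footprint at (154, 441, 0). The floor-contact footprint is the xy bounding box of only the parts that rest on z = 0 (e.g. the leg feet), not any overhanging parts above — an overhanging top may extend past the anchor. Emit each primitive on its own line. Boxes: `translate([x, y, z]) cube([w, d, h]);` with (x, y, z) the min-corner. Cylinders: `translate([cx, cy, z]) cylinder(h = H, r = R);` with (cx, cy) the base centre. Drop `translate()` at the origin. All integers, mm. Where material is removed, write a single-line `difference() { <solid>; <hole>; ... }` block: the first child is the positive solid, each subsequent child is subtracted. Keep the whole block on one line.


difference() { translate([282, 569, 0]) cylinder(h = 501, r = 128); translate([282, 569, 0]) cylinder(h = 501, r = 53); }


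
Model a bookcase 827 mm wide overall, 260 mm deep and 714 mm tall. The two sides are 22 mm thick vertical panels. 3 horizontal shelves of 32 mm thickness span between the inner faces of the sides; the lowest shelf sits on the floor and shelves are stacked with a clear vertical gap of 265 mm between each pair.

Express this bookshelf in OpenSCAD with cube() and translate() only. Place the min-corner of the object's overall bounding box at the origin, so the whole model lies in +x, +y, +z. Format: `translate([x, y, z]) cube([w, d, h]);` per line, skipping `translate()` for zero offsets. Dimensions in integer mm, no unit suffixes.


cube([22, 260, 714]);
translate([805, 0, 0]) cube([22, 260, 714]);
translate([22, 0, 0]) cube([783, 260, 32]);
translate([22, 0, 297]) cube([783, 260, 32]);
translate([22, 0, 594]) cube([783, 260, 32]);
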